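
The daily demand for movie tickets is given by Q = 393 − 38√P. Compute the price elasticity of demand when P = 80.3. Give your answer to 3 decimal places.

-3.244

At P = 80.3, Q = 52.481.
dQ/dP = −38/(2√P) = -2.120.
ε = (dQ/dP)(P/Q) = (-2.120)(80.3/52.481).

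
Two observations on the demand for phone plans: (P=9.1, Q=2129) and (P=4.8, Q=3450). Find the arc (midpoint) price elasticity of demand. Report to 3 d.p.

-0.765

ΔQ = 3450 − 2129 = 1321; ΔP = 4.8 − 9.1 = -4.3.
Midpoints: P̄ = 6.95, Q̄ = 2789.5.
ε = (ΔQ/ΔP)(P̄/Q̄) = (1321/-4.3)(6.95/2789.5).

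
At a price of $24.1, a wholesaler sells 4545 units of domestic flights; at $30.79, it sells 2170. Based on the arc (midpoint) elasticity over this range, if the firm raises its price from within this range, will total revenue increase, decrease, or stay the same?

decrease

Arc ε = (-2375/6.69)(27.45/3357.5) ≈ -2.902.
|ε| = 2.90 > 1, so demand is elastic. A price rise therefore reduces total revenue.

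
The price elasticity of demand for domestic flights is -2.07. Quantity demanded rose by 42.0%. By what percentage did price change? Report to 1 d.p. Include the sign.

-20.3%

%ΔP ≈ %ΔQ / ε = (42.0%)/(-2.07) = -20.29%.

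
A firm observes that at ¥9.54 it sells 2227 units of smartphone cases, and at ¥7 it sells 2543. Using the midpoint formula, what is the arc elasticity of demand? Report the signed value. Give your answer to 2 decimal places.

-0.43

ΔQ = 2543 − 2227 = 316; ΔP = 7 − 9.54 = -2.54.
Midpoints: P̄ = 8.27, Q̄ = 2385.0.
ε = (ΔQ/ΔP)(P̄/Q̄) = (316/-2.54)(8.27/2385.0).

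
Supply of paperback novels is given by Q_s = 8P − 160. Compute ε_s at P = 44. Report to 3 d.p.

At P = 44, Q_s = 192.
dQ_s/dP = 8.
ε_s = (dQ_s/dP)(P/Q_s) = (8)(44/192).

1.833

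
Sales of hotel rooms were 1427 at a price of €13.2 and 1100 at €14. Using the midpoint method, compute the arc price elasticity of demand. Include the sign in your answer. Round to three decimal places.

ΔQ = 1100 − 1427 = -327; ΔP = 14 − 13.2 = 0.8.
Midpoints: P̄ = 13.60, Q̄ = 1263.5.
ε = (ΔQ/ΔP)(P̄/Q̄) = (-327/0.8)(13.60/1263.5).

-4.400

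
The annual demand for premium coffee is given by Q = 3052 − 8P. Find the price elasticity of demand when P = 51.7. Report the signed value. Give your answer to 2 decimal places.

-0.16

At P = 51.7, Q = 2638.400.
dQ/dP = −8.
ε = (dQ/dP)(P/Q) = (-8)(51.7/2638.400).
|ε| < 1, so demand is inelastic at this price.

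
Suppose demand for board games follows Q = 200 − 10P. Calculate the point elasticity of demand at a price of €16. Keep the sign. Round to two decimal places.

-4.00

At P = 16, Q = 40.
dQ/dP = −10.
ε = (dQ/dP)(P/Q) = (-10)(16/40).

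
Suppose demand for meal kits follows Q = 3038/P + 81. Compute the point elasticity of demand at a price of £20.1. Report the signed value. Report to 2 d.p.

At P = 20.1, Q = 232.144.
dQ/dP = −3038/P² = -7.520.
ε = (dQ/dP)(P/Q) = (-7.520)(20.1/232.144).

-0.65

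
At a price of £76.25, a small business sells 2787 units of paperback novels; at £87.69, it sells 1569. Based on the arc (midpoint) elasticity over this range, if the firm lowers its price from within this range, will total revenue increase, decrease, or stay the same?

Arc ε = (-1218/11.44)(81.97/2178.0) ≈ -4.007.
|ε| = 4.01 > 1, so demand is elastic. A price cut therefore raises total revenue.

increase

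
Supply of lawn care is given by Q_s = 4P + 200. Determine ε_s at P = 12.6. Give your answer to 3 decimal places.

At P = 12.6, Q_s = 250.40.
dQ_s/dP = 4.
ε_s = (dQ_s/dP)(P/Q_s) = (4)(12.6/250.40).

0.201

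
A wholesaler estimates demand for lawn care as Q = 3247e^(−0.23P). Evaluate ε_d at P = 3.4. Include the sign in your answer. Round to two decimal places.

At P = 3.4, Q = 1485.470.
dQ/dP = −0.23·3247e^(−0.23P) = −0.23Q = -341.658.
ε = (dQ/dP)(P/Q) = (-341.658)(3.4/1485.470).

-0.78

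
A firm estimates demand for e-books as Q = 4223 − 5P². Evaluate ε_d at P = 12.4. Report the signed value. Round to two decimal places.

At P = 12.4, Q = 3454.200.
dQ/dP = −10P = -124.
ε = (dQ/dP)(P/Q) = (-124)(12.4/3454.200).
|ε| < 1, so demand is inelastic at this price.

-0.45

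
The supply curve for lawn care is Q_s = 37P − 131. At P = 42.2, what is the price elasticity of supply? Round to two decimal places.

1.09

At P = 42.2, Q_s = 1430.40.
dQ_s/dP = 37.
ε_s = (dQ_s/dP)(P/Q_s) = (37)(42.2/1430.40).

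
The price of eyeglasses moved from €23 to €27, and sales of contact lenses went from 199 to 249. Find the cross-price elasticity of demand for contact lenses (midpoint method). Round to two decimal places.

1.40

ΔQ_x = 249 − 199 = 50; ΔP_y = 27 − 23 = 4.
Midpoints: P̄_y = 25.00, Q̄_x = 224.0.
ε_xy = (ΔQ_x/ΔP_y)(P̄_y/Q̄_x) = (50/4)(25.00/224.0).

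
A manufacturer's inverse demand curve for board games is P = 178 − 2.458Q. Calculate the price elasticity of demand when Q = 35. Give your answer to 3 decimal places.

-1.069

At Q = 35, P = 178 − 2.458(35) = 91.97.
dP/dQ = −2.458, so dQ/dP = 1/(−2.458) = -0.407.
ε = (dQ/dP)(P/Q) = (-0.407)(91.97/35).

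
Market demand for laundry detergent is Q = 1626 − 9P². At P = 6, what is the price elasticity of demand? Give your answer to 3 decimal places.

At P = 6, Q = 1302.
dQ/dP = −18P = -108.
ε = (dQ/dP)(P/Q) = (-108)(6/1302).

-0.498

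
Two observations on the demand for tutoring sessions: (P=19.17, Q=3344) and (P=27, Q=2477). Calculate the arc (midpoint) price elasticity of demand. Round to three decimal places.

ΔQ = 2477 − 3344 = -867; ΔP = 27 − 19.17 = 7.83.
Midpoints: P̄ = 23.09, Q̄ = 2910.5.
ε = (ΔQ/ΔP)(P̄/Q̄) = (-867/7.83)(23.09/2910.5).

-0.878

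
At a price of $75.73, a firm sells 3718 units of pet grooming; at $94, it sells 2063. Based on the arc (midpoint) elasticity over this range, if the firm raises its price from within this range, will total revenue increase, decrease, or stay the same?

Arc ε = (-1655/18.27)(84.87/2890.5) ≈ -2.660.
|ε| = 2.66 > 1, so demand is elastic. A price rise therefore reduces total revenue.

decrease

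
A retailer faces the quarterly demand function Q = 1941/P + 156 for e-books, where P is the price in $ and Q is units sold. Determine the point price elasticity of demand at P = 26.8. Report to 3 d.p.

At P = 26.8, Q = 228.425.
dQ/dP = −1941/P² = -2.702.
ε = (dQ/dP)(P/Q) = (-2.702)(26.8/228.425).
|ε| < 1, so demand is inelastic at this price.

-0.317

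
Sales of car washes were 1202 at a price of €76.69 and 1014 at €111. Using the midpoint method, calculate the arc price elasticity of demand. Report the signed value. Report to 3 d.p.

-0.464

ΔQ = 1014 − 1202 = -188; ΔP = 111 − 76.69 = 34.31.
Midpoints: P̄ = 93.84, Q̄ = 1108.0.
ε = (ΔQ/ΔP)(P̄/Q̄) = (-188/34.31)(93.84/1108.0).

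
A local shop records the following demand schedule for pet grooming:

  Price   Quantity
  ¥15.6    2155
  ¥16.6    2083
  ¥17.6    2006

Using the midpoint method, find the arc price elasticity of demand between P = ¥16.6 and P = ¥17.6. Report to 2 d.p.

-0.64

At P = 16.6, Q = 2083; at P = 17.6, Q = 2006.
ΔQ = -77, ΔP = 1.0. Midpoints: P̄ = 17.10, Q̄ = 2044.5.
ε = (ΔQ/ΔP)(P̄/Q̄) = (-77/1.0)(17.10/2044.5).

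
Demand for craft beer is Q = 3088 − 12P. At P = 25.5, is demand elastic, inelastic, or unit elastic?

Q = 2782, dQ/dP = -12.
ε = (dQ/dP)(P/Q) ≈ -0.110.
|ε| = 0.11 < 1.

inelastic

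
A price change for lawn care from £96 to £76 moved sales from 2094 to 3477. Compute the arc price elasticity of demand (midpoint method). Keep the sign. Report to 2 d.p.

-2.13

ΔQ = 3477 − 2094 = 1383; ΔP = 76 − 96 = -20.
Midpoints: P̄ = 86.00, Q̄ = 2785.5.
ε = (ΔQ/ΔP)(P̄/Q̄) = (1383/-20)(86.00/2785.5).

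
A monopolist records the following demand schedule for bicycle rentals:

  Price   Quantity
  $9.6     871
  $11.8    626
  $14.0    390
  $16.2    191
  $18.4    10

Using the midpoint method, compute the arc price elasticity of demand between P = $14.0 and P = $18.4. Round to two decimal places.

At P = 14.0, Q = 390; at P = 18.4, Q = 10.
ΔQ = -380, ΔP = 4.4. Midpoints: P̄ = 16.20, Q̄ = 200.0.
ε = (ΔQ/ΔP)(P̄/Q̄) = (-380/4.4)(16.20/200.0).

-7.00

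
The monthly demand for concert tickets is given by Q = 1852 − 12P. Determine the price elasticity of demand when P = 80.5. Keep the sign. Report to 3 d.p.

At P = 80.5, Q = 886.
dQ/dP = −12.
ε = (dQ/dP)(P/Q) = (-12)(80.5/886).
|ε| > 1, so demand is elastic at this price.

-1.090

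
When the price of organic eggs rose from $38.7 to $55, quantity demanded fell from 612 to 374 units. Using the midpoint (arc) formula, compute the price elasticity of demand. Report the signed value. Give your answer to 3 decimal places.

ΔQ = 374 − 612 = -238; ΔP = 55 − 38.7 = 16.3.
Midpoints: P̄ = 46.85, Q̄ = 493.0.
ε = (ΔQ/ΔP)(P̄/Q̄) = (-238/16.3)(46.85/493.0).

-1.388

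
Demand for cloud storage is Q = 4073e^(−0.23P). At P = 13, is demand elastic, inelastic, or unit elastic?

elastic

Q = 204.821, dQ/dP = -47.109.
ε = (dQ/dP)(P/Q) ≈ -2.990.
|ε| = 2.99 > 1.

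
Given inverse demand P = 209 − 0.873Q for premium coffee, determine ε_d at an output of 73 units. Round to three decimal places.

-2.280

At Q = 73, P = 209 − 0.873(73) = 145.27.
dP/dQ = −0.873, so dQ/dP = 1/(−0.873) = -1.145.
ε = (dQ/dP)(P/Q) = (-1.145)(145.27/73).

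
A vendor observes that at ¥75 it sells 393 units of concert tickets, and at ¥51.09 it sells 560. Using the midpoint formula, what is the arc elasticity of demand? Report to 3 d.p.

-0.924

ΔQ = 560 − 393 = 167; ΔP = 51.09 − 75 = -23.91.
Midpoints: P̄ = 63.05, Q̄ = 476.5.
ε = (ΔQ/ΔP)(P̄/Q̄) = (167/-23.91)(63.05/476.5).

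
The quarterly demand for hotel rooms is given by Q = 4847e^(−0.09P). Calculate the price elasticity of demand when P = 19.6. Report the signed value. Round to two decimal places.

At P = 19.6, Q = 830.573.
dQ/dP = −0.09·4847e^(−0.09P) = −0.09Q = -74.752.
ε = (dQ/dP)(P/Q) = (-74.752)(19.6/830.573).
|ε| > 1, so demand is elastic at this price.

-1.76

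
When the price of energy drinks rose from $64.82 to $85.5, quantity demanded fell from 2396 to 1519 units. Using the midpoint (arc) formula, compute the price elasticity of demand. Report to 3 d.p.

ΔQ = 1519 − 2396 = -877; ΔP = 85.5 − 64.82 = 20.68.
Midpoints: P̄ = 75.16, Q̄ = 1957.5.
ε = (ΔQ/ΔP)(P̄/Q̄) = (-877/20.68)(75.16/1957.5).

-1.628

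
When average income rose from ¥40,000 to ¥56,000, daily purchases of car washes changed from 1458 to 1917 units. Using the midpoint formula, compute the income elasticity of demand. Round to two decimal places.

ΔQ = 459, ΔI = 16000. Midpoints: Ī = 48,000, Q̄ = 1687.5.
ε_I = (ΔQ/ΔI)(Ī/Q̄) = (459/16000)(48000/1687.5).

0.82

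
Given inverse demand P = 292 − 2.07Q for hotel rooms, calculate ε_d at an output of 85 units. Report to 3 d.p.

-0.660

At Q = 85, P = 292 − 2.07(85) = 116.05.
dP/dQ = −2.07, so dQ/dP = 1/(−2.07) = -0.483.
ε = (dQ/dP)(P/Q) = (-0.483)(116.05/85).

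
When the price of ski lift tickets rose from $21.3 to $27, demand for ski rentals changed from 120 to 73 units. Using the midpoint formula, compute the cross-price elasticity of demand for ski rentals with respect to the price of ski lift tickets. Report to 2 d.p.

ΔQ_x = 73 − 120 = -47; ΔP_y = 27 − 21.3 = 5.7.
Midpoints: P̄_y = 24.15, Q̄_x = 96.5.
ε_xy = (ΔQ_x/ΔP_y)(P̄_y/Q̄_x) = (-47/5.7)(24.15/96.5).
ε_xy < 0, so the goods are complements.

-2.06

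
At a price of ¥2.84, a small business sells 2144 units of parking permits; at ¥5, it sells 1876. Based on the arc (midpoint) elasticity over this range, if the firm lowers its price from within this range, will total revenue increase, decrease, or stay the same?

decrease

Arc ε = (-268/2.16)(3.92/2010.0) ≈ -0.242.
|ε| = 0.24 < 1, so demand is inelastic. A price cut therefore reduces total revenue.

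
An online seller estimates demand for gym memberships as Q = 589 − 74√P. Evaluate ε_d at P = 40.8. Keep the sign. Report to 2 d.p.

At P = 40.8, Q = 116.326.
dQ/dP = −74/(2√P) = -5.793.
ε = (dQ/dP)(P/Q) = (-5.793)(40.8/116.326).
|ε| > 1, so demand is elastic at this price.

-2.03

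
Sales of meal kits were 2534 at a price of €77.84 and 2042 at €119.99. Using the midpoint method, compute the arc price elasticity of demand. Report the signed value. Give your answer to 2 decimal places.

ΔQ = 2042 − 2534 = -492; ΔP = 119.99 − 77.84 = 42.15.
Midpoints: P̄ = 98.91, Q̄ = 2288.0.
ε = (ΔQ/ΔP)(P̄/Q̄) = (-492/42.15)(98.91/2288.0).

-0.50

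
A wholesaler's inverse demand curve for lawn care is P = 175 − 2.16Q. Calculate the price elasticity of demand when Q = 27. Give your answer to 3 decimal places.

-2.001

At Q = 27, P = 175 − 2.16(27) = 116.68.
dP/dQ = −2.16, so dQ/dP = 1/(−2.16) = -0.463.
ε = (dQ/dP)(P/Q) = (-0.463)(116.68/27).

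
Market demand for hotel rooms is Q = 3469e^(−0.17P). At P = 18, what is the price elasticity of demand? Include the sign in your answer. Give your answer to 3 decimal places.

-3.060

At P = 18, Q = 162.653.
dQ/dP = −0.17·3469e^(−0.17P) = −0.17Q = -27.651.
ε = (dQ/dP)(P/Q) = (-27.651)(18/162.653).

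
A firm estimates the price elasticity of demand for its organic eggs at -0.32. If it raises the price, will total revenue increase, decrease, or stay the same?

increase

|ε| = 0.32 < 1, so demand is inelastic. A price rise therefore raises total revenue.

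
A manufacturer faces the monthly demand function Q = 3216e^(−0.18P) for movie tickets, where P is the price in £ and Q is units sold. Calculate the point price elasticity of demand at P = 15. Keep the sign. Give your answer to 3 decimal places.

At P = 15, Q = 216.133.
dQ/dP = −0.18·3216e^(−0.18P) = −0.18Q = -38.904.
ε = (dQ/dP)(P/Q) = (-38.904)(15/216.133).

-2.700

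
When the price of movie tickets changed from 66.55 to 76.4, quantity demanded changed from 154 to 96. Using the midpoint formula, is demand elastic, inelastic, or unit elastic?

elastic

Arc ε ≈ -3.367.
|ε| = 3.37 > 1.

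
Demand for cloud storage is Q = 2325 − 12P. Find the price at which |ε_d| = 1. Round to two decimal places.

For linear demand Q = a − bP, ε = −bP/(a − bP). |ε| = 1 when bP = a − bP, i.e. P = a/(2b).
P = 2325/(2·12) = 2325/24 = 96.8750.

96.88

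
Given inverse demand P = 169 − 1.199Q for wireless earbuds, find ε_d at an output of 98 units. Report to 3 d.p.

-0.438

At Q = 98, P = 169 − 1.199(98) = 51.50.
dP/dQ = −1.199, so dQ/dP = 1/(−1.199) = -0.834.
ε = (dQ/dP)(P/Q) = (-0.834)(51.50/98).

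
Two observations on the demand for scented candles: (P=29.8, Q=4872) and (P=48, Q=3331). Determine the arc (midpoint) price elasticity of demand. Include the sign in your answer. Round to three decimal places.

-0.803

ΔQ = 3331 − 4872 = -1541; ΔP = 48 − 29.8 = 18.2.
Midpoints: P̄ = 38.90, Q̄ = 4101.5.
ε = (ΔQ/ΔP)(P̄/Q̄) = (-1541/18.2)(38.90/4101.5).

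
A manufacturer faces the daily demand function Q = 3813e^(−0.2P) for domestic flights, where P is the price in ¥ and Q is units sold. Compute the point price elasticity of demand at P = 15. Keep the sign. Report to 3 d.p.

At P = 15, Q = 189.838.
dQ/dP = −0.2·3813e^(−0.2P) = −0.2Q = -37.968.
ε = (dQ/dP)(P/Q) = (-37.968)(15/189.838).

-3.000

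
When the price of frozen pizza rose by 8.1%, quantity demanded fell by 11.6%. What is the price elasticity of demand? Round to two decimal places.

-1.43

ε = %ΔQ / %ΔP = (-11.6)/(8.1) = -1.432.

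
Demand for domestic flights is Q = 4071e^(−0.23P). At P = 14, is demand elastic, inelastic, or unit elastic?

elastic

Q = 162.657, dQ/dP = -37.411.
ε = (dQ/dP)(P/Q) ≈ -3.220.
|ε| = 3.22 > 1.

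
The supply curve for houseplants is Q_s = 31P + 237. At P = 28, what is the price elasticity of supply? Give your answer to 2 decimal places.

0.79

At P = 28, Q_s = 1105.
dQ_s/dP = 31.
ε_s = (dQ_s/dP)(P/Q_s) = (31)(28/1105).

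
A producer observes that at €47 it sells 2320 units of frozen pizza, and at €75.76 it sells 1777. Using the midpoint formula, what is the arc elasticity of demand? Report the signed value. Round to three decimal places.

-0.566

ΔQ = 1777 − 2320 = -543; ΔP = 75.76 − 47 = 28.76.
Midpoints: P̄ = 61.38, Q̄ = 2048.5.
ε = (ΔQ/ΔP)(P̄/Q̄) = (-543/28.76)(61.38/2048.5).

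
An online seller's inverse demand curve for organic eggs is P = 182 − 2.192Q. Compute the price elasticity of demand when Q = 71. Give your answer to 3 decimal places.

At Q = 71, P = 182 − 2.192(71) = 26.37.
dP/dQ = −2.192, so dQ/dP = 1/(−2.192) = -0.456.
ε = (dQ/dP)(P/Q) = (-0.456)(26.37/71).

-0.169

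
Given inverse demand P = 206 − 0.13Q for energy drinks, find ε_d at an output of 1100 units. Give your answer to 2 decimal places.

At Q = 1100, P = 206 − 0.13(1100) = 63.00.
dP/dQ = −0.13, so dQ/dP = 1/(−0.13) = -7.692.
ε = (dQ/dP)(P/Q) = (-7.692)(63.00/1100).

-0.44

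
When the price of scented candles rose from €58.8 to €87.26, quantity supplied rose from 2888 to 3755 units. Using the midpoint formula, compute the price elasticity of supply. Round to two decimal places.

ΔQ = 3755 − 2888 = 867; ΔP = 87.26 − 58.8 = 28.46.
Midpoints: P̄ = 73.03, Q̄ = 3321.5.
ε_s = (ΔQ/ΔP)(P̄/Q̄) = (867/28.46)(73.03/3321.5).

0.67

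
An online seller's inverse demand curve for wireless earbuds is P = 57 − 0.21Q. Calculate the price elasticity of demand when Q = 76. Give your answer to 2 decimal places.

At Q = 76, P = 57 − 0.21(76) = 41.04.
dP/dQ = −0.21, so dQ/dP = 1/(−0.21) = -4.762.
ε = (dQ/dP)(P/Q) = (-4.762)(41.04/76).

-2.57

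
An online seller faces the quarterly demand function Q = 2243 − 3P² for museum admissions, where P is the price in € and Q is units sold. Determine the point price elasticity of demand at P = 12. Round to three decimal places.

At P = 12, Q = 1811.
dQ/dP = −6P = -72.
ε = (dQ/dP)(P/Q) = (-72)(12/1811).
|ε| < 1, so demand is inelastic at this price.

-0.477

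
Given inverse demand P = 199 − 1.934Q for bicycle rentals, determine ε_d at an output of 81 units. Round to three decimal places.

At Q = 81, P = 199 − 1.934(81) = 42.35.
dP/dQ = −1.934, so dQ/dP = 1/(−1.934) = -0.517.
ε = (dQ/dP)(P/Q) = (-0.517)(42.35/81).

-0.270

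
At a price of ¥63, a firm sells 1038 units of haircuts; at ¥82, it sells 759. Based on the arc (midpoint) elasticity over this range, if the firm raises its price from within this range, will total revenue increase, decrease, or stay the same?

Arc ε = (-279/19)(72.50/898.5) ≈ -1.185.
|ε| = 1.18 > 1, so demand is elastic. A price rise therefore reduces total revenue.

decrease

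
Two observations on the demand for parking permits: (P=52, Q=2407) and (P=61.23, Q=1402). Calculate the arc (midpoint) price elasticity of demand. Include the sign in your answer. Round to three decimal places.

ΔQ = 1402 − 2407 = -1005; ΔP = 61.23 − 52 = 9.23.
Midpoints: P̄ = 56.61, Q̄ = 1904.5.
ε = (ΔQ/ΔP)(P̄/Q̄) = (-1005/9.23)(56.61/1904.5).

-3.237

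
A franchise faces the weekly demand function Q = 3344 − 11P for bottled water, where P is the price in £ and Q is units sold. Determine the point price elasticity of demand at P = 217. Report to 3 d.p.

At P = 217, Q = 957.
dQ/dP = −11.
ε = (dQ/dP)(P/Q) = (-11)(217/957).

-2.494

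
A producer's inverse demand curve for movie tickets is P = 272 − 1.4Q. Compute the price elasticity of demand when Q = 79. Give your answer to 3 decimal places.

At Q = 79, P = 272 − 1.4(79) = 161.40.
dP/dQ = −1.4, so dQ/dP = 1/(−1.4) = -0.714.
ε = (dQ/dP)(P/Q) = (-0.714)(161.40/79).

-1.459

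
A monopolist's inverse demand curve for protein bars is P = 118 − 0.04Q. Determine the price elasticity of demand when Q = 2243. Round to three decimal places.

At Q = 2243, P = 118 − 0.04(2243) = 28.28.
dP/dQ = −0.04, so dQ/dP = 1/(−0.04) = -25.000.
ε = (dQ/dP)(P/Q) = (-25.000)(28.28/2243).

-0.315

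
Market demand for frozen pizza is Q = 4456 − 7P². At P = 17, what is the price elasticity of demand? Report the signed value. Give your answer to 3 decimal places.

At P = 17, Q = 2433.
dQ/dP = −14P = -238.
ε = (dQ/dP)(P/Q) = (-238)(17/2433).

-1.663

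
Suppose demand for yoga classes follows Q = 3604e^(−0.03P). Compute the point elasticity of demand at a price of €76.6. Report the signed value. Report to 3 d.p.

At P = 76.6, Q = 362.056.
dQ/dP = −0.03·3604e^(−0.03P) = −0.03Q = -10.862.
ε = (dQ/dP)(P/Q) = (-10.862)(76.6/362.056).

-2.298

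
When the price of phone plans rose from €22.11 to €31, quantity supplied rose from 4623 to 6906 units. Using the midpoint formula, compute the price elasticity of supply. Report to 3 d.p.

ΔQ = 6906 − 4623 = 2283; ΔP = 31 − 22.11 = 8.89.
Midpoints: P̄ = 26.55, Q̄ = 5764.5.
ε_s = (ΔQ/ΔP)(P̄/Q̄) = (2283/8.89)(26.55/5764.5).

1.183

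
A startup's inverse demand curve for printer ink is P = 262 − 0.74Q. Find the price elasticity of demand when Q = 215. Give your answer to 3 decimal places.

-0.647

At Q = 215, P = 262 − 0.74(215) = 102.90.
dP/dQ = −0.74, so dQ/dP = 1/(−0.74) = -1.351.
ε = (dQ/dP)(P/Q) = (-1.351)(102.90/215).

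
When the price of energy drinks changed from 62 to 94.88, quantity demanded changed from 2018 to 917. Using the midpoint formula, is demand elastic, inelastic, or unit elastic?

Arc ε ≈ -1.790.
|ε| = 1.79 > 1.

elastic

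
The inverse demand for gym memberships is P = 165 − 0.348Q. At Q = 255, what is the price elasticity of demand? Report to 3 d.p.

At Q = 255, P = 165 − 0.348(255) = 76.26.
dP/dQ = −0.348, so dQ/dP = 1/(−0.348) = -2.874.
ε = (dQ/dP)(P/Q) = (-2.874)(76.26/255).

-0.859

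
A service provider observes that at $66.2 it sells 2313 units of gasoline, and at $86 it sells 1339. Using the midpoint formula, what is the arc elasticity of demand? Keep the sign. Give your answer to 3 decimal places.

ΔQ = 1339 − 2313 = -974; ΔP = 86 − 66.2 = 19.8.
Midpoints: P̄ = 76.10, Q̄ = 1826.0.
ε = (ΔQ/ΔP)(P̄/Q̄) = (-974/19.8)(76.10/1826.0).

-2.050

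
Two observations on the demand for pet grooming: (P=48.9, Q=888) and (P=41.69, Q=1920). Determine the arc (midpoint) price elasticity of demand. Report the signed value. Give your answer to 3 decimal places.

ΔQ = 1920 − 888 = 1032; ΔP = 41.69 − 48.9 = -7.21.
Midpoints: P̄ = 45.30, Q̄ = 1404.0.
ε = (ΔQ/ΔP)(P̄/Q̄) = (1032/-7.21)(45.30/1404.0).

-4.618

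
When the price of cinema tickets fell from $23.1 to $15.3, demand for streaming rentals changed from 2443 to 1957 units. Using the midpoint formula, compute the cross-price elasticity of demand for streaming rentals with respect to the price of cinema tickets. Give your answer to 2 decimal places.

ΔQ_x = 1957 − 2443 = -486; ΔP_y = 15.3 − 23.1 = -7.8.
Midpoints: P̄_y = 19.20, Q̄_x = 2200.0.
ε_xy = (ΔQ_x/ΔP_y)(P̄_y/Q̄_x) = (-486/-7.8)(19.20/2200.0).

0.54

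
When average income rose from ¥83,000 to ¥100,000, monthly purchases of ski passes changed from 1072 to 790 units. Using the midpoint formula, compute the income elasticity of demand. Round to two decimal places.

ΔQ = -282, ΔI = 17000. Midpoints: Ī = 91,500, Q̄ = 931.0.
ε_I = (ΔQ/ΔI)(Ī/Q̄) = (-282/17000)(91500/931.0).
ε_I < 0, so the good is inferior.

-1.63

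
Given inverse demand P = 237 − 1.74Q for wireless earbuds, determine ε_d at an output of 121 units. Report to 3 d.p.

-0.126

At Q = 121, P = 237 − 1.74(121) = 26.46.
dP/dQ = −1.74, so dQ/dP = 1/(−1.74) = -0.575.
ε = (dQ/dP)(P/Q) = (-0.575)(26.46/121).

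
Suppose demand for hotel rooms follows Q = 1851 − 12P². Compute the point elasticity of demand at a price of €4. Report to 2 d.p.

At P = 4, Q = 1659.
dQ/dP = −24P = -96.
ε = (dQ/dP)(P/Q) = (-96)(4/1659).
|ε| < 1, so demand is inelastic at this price.

-0.23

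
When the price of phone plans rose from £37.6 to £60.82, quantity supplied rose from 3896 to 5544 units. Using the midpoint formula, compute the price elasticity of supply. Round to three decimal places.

ΔQ = 5544 − 3896 = 1648; ΔP = 60.82 − 37.6 = 23.22.
Midpoints: P̄ = 49.21, Q̄ = 4720.0.
ε_s = (ΔQ/ΔP)(P̄/Q̄) = (1648/23.22)(49.21/4720.0).

0.740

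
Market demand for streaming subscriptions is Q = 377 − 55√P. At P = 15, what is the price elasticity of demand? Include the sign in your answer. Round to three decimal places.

At P = 15, Q = 163.986.
dQ/dP = −55/(2√P) = -7.100.
ε = (dQ/dP)(P/Q) = (-7.100)(15/163.986).
|ε| < 1, so demand is inelastic at this price.

-0.649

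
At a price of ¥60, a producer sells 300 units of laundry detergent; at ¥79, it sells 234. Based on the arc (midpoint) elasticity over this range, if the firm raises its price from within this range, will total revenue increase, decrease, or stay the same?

increase

Arc ε = (-66/19)(69.50/267.0) ≈ -0.904.
|ε| = 0.90 < 1, so demand is inelastic. A price rise therefore raises total revenue.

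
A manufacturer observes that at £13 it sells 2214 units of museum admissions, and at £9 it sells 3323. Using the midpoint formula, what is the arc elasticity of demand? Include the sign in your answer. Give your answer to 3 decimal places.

ΔQ = 3323 − 2214 = 1109; ΔP = 9 − 13 = -4.
Midpoints: P̄ = 11.00, Q̄ = 2768.5.
ε = (ΔQ/ΔP)(P̄/Q̄) = (1109/-4)(11.00/2768.5).

-1.102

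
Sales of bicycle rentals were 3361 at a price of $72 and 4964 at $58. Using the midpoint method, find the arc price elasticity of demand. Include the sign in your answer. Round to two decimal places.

ΔQ = 4964 − 3361 = 1603; ΔP = 58 − 72 = -14.
Midpoints: P̄ = 65.00, Q̄ = 4162.5.
ε = (ΔQ/ΔP)(P̄/Q̄) = (1603/-14)(65.00/4162.5).

-1.79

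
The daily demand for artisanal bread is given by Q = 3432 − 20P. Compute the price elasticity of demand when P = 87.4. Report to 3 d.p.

-1.038

At P = 87.4, Q = 1684.
dQ/dP = −20.
ε = (dQ/dP)(P/Q) = (-20)(87.4/1684).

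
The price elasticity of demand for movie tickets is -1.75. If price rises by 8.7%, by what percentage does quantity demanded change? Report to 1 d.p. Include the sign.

%ΔQ ≈ ε × %ΔP = (-1.75)(8.7%) = -15.22%.

-15.2%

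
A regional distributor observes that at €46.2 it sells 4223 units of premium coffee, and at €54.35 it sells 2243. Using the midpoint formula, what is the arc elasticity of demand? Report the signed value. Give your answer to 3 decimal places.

-3.778

ΔQ = 2243 − 4223 = -1980; ΔP = 54.35 − 46.2 = 8.15.
Midpoints: P̄ = 50.28, Q̄ = 3233.0.
ε = (ΔQ/ΔP)(P̄/Q̄) = (-1980/8.15)(50.28/3233.0).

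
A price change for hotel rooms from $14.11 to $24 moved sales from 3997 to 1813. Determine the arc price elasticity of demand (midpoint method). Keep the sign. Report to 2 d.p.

-1.45

ΔQ = 1813 − 3997 = -2184; ΔP = 24 − 14.11 = 9.89.
Midpoints: P̄ = 19.05, Q̄ = 2905.0.
ε = (ΔQ/ΔP)(P̄/Q̄) = (-2184/9.89)(19.05/2905.0).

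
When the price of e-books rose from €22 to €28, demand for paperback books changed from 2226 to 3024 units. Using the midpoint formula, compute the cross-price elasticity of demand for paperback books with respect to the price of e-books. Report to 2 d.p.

ΔQ_x = 3024 − 2226 = 798; ΔP_y = 28 − 22 = 6.
Midpoints: P̄_y = 25.00, Q̄_x = 2625.0.
ε_xy = (ΔQ_x/ΔP_y)(P̄_y/Q̄_x) = (798/6)(25.00/2625.0).

1.27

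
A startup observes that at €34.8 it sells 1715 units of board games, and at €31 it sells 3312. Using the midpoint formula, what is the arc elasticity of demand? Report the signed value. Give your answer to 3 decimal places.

-5.501

ΔQ = 3312 − 1715 = 1597; ΔP = 31 − 34.8 = -3.8.
Midpoints: P̄ = 32.90, Q̄ = 2513.5.
ε = (ΔQ/ΔP)(P̄/Q̄) = (1597/-3.8)(32.90/2513.5).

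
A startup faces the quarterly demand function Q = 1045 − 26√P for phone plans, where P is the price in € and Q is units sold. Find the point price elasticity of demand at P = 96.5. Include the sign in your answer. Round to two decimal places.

At P = 96.5, Q = 789.591.
dQ/dP = −26/(2√P) = -1.323.
ε = (dQ/dP)(P/Q) = (-1.323)(96.5/789.591).

-0.16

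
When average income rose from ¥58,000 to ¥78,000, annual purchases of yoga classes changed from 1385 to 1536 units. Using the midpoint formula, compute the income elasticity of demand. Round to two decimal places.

0.35

ΔQ = 151, ΔI = 20000. Midpoints: Ī = 68,000, Q̄ = 1460.5.
ε_I = (ΔQ/ΔI)(Ī/Q̄) = (151/20000)(68000/1460.5).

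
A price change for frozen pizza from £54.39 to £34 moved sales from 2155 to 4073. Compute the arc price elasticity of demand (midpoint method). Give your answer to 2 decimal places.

ΔQ = 4073 − 2155 = 1918; ΔP = 34 − 54.39 = -20.39.
Midpoints: P̄ = 44.20, Q̄ = 3114.0.
ε = (ΔQ/ΔP)(P̄/Q̄) = (1918/-20.39)(44.20/3114.0).

-1.34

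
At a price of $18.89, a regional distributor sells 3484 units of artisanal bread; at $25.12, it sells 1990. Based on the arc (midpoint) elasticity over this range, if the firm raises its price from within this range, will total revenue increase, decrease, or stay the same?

decrease

Arc ε = (-1494/6.23)(22.01/2737.0) ≈ -1.928.
|ε| = 1.93 > 1, so demand is elastic. A price rise therefore reduces total revenue.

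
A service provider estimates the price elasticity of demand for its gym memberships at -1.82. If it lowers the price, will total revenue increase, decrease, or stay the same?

|ε| = 1.82 > 1, so demand is elastic. A price cut therefore raises total revenue.

increase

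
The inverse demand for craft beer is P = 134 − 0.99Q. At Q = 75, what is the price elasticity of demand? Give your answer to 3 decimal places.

-0.805

At Q = 75, P = 134 − 0.99(75) = 59.75.
dP/dQ = −0.99, so dQ/dP = 1/(−0.99) = -1.010.
ε = (dQ/dP)(P/Q) = (-1.010)(59.75/75).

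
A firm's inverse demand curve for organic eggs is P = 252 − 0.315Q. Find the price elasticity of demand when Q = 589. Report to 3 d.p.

-0.358

At Q = 589, P = 252 − 0.315(589) = 66.47.
dP/dQ = −0.315, so dQ/dP = 1/(−0.315) = -3.175.
ε = (dQ/dP)(P/Q) = (-3.175)(66.47/589).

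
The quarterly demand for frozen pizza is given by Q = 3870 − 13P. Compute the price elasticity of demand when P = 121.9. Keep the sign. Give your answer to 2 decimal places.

-0.69

At P = 121.9, Q = 2285.300.
dQ/dP = −13.
ε = (dQ/dP)(P/Q) = (-13)(121.9/2285.300).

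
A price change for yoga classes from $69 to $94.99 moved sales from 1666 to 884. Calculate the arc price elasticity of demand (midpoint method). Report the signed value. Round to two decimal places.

-1.93

ΔQ = 884 − 1666 = -782; ΔP = 94.99 − 69 = 25.99.
Midpoints: P̄ = 82.00, Q̄ = 1275.0.
ε = (ΔQ/ΔP)(P̄/Q̄) = (-782/25.99)(82.00/1275.0).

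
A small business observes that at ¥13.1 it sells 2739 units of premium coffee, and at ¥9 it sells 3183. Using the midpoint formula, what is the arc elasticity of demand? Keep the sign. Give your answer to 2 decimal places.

ΔQ = 3183 − 2739 = 444; ΔP = 9 − 13.1 = -4.1.
Midpoints: P̄ = 11.05, Q̄ = 2961.0.
ε = (ΔQ/ΔP)(P̄/Q̄) = (444/-4.1)(11.05/2961.0).

-0.40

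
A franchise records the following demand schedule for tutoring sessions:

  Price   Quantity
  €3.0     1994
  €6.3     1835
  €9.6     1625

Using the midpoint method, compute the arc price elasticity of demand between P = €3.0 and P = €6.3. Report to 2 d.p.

At P = 3.0, Q = 1994; at P = 6.3, Q = 1835.
ΔQ = -159, ΔP = 3.3. Midpoints: P̄ = 4.65, Q̄ = 1914.5.
ε = (ΔQ/ΔP)(P̄/Q̄) = (-159/3.3)(4.65/1914.5).

-0.12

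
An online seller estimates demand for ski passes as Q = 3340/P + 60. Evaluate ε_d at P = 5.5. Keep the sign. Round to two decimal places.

-0.91

At P = 5.5, Q = 667.273.
dQ/dP = −3340/P² = -110.413.
ε = (dQ/dP)(P/Q) = (-110.413)(5.5/667.273).
|ε| < 1, so demand is inelastic at this price.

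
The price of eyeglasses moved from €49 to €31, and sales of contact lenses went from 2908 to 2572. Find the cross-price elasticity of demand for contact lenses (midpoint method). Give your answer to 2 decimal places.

ΔQ_x = 2572 − 2908 = -336; ΔP_y = 31 − 49 = -18.
Midpoints: P̄_y = 40.00, Q̄_x = 2740.0.
ε_xy = (ΔQ_x/ΔP_y)(P̄_y/Q̄_x) = (-336/-18)(40.00/2740.0).

0.27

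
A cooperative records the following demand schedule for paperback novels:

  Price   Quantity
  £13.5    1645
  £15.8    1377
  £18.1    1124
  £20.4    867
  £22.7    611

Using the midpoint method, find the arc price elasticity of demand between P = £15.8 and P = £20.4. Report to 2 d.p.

At P = 15.8, Q = 1377; at P = 20.4, Q = 867.
ΔQ = -510, ΔP = 4.6. Midpoints: P̄ = 18.10, Q̄ = 1122.0.
ε = (ΔQ/ΔP)(P̄/Q̄) = (-510/4.6)(18.10/1122.0).

-1.79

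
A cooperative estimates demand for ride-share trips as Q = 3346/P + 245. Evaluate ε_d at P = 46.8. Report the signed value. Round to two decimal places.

At P = 46.8, Q = 316.496.
dQ/dP = −3346/P² = -1.528.
ε = (dQ/dP)(P/Q) = (-1.528)(46.8/316.496).

-0.23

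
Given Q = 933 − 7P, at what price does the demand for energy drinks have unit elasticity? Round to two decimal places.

For linear demand Q = a − bP, ε = −bP/(a − bP). |ε| = 1 when bP = a − bP, i.e. P = a/(2b).
P = 933/(2·7) = 933/14 = 66.6429.

66.64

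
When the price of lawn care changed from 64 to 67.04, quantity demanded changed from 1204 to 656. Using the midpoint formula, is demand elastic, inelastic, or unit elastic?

elastic

Arc ε ≈ -12.700.
|ε| = 12.70 > 1.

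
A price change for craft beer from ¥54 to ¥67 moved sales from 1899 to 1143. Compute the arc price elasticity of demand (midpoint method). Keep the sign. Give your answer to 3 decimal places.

-2.313

ΔQ = 1143 − 1899 = -756; ΔP = 67 − 54 = 13.
Midpoints: P̄ = 60.50, Q̄ = 1521.0.
ε = (ΔQ/ΔP)(P̄/Q̄) = (-756/13)(60.50/1521.0).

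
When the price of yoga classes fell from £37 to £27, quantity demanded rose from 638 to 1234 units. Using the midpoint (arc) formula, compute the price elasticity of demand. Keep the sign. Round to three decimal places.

ΔQ = 1234 − 638 = 596; ΔP = 27 − 37 = -10.
Midpoints: P̄ = 32.00, Q̄ = 936.0.
ε = (ΔQ/ΔP)(P̄/Q̄) = (596/-10)(32.00/936.0).

-2.038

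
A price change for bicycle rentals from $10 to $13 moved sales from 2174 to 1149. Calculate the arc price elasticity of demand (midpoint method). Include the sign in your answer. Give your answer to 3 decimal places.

-2.365

ΔQ = 1149 − 2174 = -1025; ΔP = 13 − 10 = 3.
Midpoints: P̄ = 11.50, Q̄ = 1661.5.
ε = (ΔQ/ΔP)(P̄/Q̄) = (-1025/3)(11.50/1661.5).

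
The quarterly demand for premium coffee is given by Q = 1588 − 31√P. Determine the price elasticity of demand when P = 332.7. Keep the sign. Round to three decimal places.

At P = 332.7, Q = 1022.558.
dQ/dP = −31/(2√P) = -0.850.
ε = (dQ/dP)(P/Q) = (-0.850)(332.7/1022.558).

-0.276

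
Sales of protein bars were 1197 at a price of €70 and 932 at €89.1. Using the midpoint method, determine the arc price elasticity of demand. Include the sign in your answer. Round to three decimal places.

-1.037

ΔQ = 932 − 1197 = -265; ΔP = 89.1 − 70 = 19.1.
Midpoints: P̄ = 79.55, Q̄ = 1064.5.
ε = (ΔQ/ΔP)(P̄/Q̄) = (-265/19.1)(79.55/1064.5).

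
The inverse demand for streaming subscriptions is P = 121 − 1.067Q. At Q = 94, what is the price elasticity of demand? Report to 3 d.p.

At Q = 94, P = 121 − 1.067(94) = 20.70.
dP/dQ = −1.067, so dQ/dP = 1/(−1.067) = -0.937.
ε = (dQ/dP)(P/Q) = (-0.937)(20.70/94).

-0.206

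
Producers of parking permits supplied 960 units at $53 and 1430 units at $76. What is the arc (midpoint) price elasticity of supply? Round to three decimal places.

ΔQ = 1430 − 960 = 470; ΔP = 76 − 53 = 23.
Midpoints: P̄ = 64.50, Q̄ = 1195.0.
ε_s = (ΔQ/ΔP)(P̄/Q̄) = (470/23)(64.50/1195.0).

1.103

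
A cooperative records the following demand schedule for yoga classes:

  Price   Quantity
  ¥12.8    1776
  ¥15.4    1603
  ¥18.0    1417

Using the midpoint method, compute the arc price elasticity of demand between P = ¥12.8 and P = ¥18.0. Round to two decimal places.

At P = 12.8, Q = 1776; at P = 18.0, Q = 1417.
ΔQ = -359, ΔP = 5.2. Midpoints: P̄ = 15.40, Q̄ = 1596.5.
ε = (ΔQ/ΔP)(P̄/Q̄) = (-359/5.2)(15.40/1596.5).

-0.67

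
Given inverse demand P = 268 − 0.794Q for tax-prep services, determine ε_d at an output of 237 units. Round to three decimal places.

-0.424

At Q = 237, P = 268 − 0.794(237) = 79.82.
dP/dQ = −0.794, so dQ/dP = 1/(−0.794) = -1.259.
ε = (dQ/dP)(P/Q) = (-1.259)(79.82/237).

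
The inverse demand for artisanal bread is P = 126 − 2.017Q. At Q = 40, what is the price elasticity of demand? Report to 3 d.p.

At Q = 40, P = 126 − 2.017(40) = 45.32.
dP/dQ = −2.017, so dQ/dP = 1/(−2.017) = -0.496.
ε = (dQ/dP)(P/Q) = (-0.496)(45.32/40).

-0.562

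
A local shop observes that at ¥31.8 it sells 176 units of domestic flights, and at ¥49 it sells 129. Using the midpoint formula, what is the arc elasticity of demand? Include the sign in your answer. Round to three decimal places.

-0.724

ΔQ = 129 − 176 = -47; ΔP = 49 − 31.8 = 17.2.
Midpoints: P̄ = 40.40, Q̄ = 152.5.
ε = (ΔQ/ΔP)(P̄/Q̄) = (-47/17.2)(40.40/152.5).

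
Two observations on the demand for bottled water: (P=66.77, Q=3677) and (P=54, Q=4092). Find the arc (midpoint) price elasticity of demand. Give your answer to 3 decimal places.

-0.505

ΔQ = 4092 − 3677 = 415; ΔP = 54 − 66.77 = -12.77.
Midpoints: P̄ = 60.38, Q̄ = 3884.5.
ε = (ΔQ/ΔP)(P̄/Q̄) = (415/-12.77)(60.38/3884.5).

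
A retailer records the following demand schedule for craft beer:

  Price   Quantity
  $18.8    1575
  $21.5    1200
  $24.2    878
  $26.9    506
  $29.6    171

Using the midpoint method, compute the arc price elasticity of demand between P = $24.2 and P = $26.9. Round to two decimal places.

At P = 24.2, Q = 878; at P = 26.9, Q = 506.
ΔQ = -372, ΔP = 2.7. Midpoints: P̄ = 25.55, Q̄ = 692.0.
ε = (ΔQ/ΔP)(P̄/Q̄) = (-372/2.7)(25.55/692.0).

-5.09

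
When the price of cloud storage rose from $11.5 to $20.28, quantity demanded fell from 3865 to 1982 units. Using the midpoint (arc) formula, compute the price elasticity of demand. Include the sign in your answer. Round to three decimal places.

ΔQ = 1982 − 3865 = -1883; ΔP = 20.28 − 11.5 = 8.78.
Midpoints: P̄ = 15.89, Q̄ = 2923.5.
ε = (ΔQ/ΔP)(P̄/Q̄) = (-1883/8.78)(15.89/2923.5).

-1.166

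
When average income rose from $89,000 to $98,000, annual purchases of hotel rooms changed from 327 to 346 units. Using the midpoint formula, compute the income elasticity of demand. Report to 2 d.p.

0.59

ΔQ = 19, ΔI = 9000. Midpoints: Ī = 93,500, Q̄ = 336.5.
ε_I = (ΔQ/ΔI)(Ī/Q̄) = (19/9000)(93500/336.5).
ε_I > 0, so the good is normal.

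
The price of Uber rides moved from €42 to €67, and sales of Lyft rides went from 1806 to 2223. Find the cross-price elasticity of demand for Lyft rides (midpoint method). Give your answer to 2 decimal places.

ΔQ_x = 2223 − 1806 = 417; ΔP_y = 67 − 42 = 25.
Midpoints: P̄_y = 54.50, Q̄_x = 2014.5.
ε_xy = (ΔQ_x/ΔP_y)(P̄_y/Q̄_x) = (417/25)(54.50/2014.5).

0.45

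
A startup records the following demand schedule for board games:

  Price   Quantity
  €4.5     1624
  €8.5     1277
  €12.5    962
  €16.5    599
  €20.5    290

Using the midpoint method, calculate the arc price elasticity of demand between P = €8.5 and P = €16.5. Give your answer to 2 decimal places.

-1.13

At P = 8.5, Q = 1277; at P = 16.5, Q = 599.
ΔQ = -678, ΔP = 8.0. Midpoints: P̄ = 12.50, Q̄ = 938.0.
ε = (ΔQ/ΔP)(P̄/Q̄) = (-678/8.0)(12.50/938.0).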